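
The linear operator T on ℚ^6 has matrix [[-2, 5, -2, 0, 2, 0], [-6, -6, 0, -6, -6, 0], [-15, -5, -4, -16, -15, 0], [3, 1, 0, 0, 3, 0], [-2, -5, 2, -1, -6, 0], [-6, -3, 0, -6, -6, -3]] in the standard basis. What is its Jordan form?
J = [[-4, 1, 0, 0, 0, 0], [0, -4, 0, 0, 0, 0], [0, 0, -4, 0, 0, 0], [0, 0, 0, -3, 1, 0], [0, 0, 0, 0, -3, 0], [0, 0, 0, 0, 0, -3]]

The characteristic polynomial is det(xI - A) = (x + 3)^3(x + 4)^3, so the eigenvalues are -4 (algebraic multiplicity 3), -3 (algebraic multiplicity 3).

For λ = -4: rank(A + 4I) = 4, rank((A + 4I)^2) = 3. The eigenspace has dimension 6 - 4 = 2, so there are 2 Jordan blocks; the rank sequence gives block sizes [2, 1].

For λ = -3: rank(A + 3I) = 4, rank((A + 3I)^2) = 3. The eigenspace has dimension 6 - 4 = 2, so there are 2 Jordan blocks; the rank sequence gives block sizes [2, 1].

Assembling the blocks gives the Jordan form J above.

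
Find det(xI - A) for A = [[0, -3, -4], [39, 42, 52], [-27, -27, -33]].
χ_A(x) = (x - 3)^3

xI - A = [[x, 3, 4], [-39, x - 42, -52], [27, 27, x + 33]].

Expanding det(xI - A) along the first row:
det(xI - A) = + (x)·det([[x - 42, -52], [27, x + 33]]) - (3)·det([[-39, -52], [27, x + 33]]) + (4)·det([[-39, x - 42], [27, 27]]).

Evaluating gives χ_A(x) = x^3 - 9x^2 + 27x - 27 = (x - 3)^3.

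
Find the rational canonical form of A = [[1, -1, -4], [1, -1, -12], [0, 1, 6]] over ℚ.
R = [[0, 0, 8], [1, 0, -12], [0, 1, 6]]

The invariant factors of A (the non-unit diagonal entries of the Smith normal form of xI - A over ℚ[x]) are (x - 2)^3, each dividing the next. The characteristic polynomial is their product, (x - 2)^3.

The rational canonical form is the block-diagonal matrix of companion matrices C(f_i):
R = [[0, 0, 8], [1, 0, -12], [0, 1, 6]].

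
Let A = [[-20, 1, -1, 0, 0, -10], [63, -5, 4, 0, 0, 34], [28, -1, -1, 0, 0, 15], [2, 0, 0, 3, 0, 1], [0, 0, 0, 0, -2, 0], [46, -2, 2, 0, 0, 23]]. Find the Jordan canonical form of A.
J = [[-2, 1, 0, 0, 0, 0], [0, -2, 1, 0, 0, 0], [0, 0, -2, 0, 0, 0], [0, 0, 0, -2, 0, 0], [0, 0, 0, 0, 3, 1], [0, 0, 0, 0, 0, 3]]

The characteristic polynomial is det(xI - A) = (x - 3)^2(x + 2)^4, so the eigenvalues are -2 (algebraic multiplicity 4), 3 (algebraic multiplicity 2).

For λ = -2: rank(A + 2I) = 4, rank((A + 2I)^2) = 3, rank((A + 2I)^3) = 2. The eigenspace has dimension 6 - 4 = 2, so there are 2 Jordan blocks; the rank sequence gives block sizes [3, 1].

For λ = 3: rank(A - 3I) = 5, rank((A - 3I)^2) = 4. The eigenspace has dimension 6 - 5 = 1, so there is 1 Jordan block; the rank sequence gives block sizes [2].

Assembling the blocks gives the Jordan form J above.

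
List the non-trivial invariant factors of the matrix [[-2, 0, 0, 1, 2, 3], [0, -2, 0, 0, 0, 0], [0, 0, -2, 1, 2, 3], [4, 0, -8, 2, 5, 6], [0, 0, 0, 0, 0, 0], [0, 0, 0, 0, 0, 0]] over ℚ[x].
x(x + 2), x^3(x + 2)

The Jordan structure of A has elementary divisors (x + 2), (x + 2), x^3, x. Arranging the block sizes at each eigenvalue in decreasing order and taking row products gives the invariant factors.

Invariant factors (smallest first, each dividing the next): x(x + 2), x^3(x + 2).

Check: the last factor x^3(x + 2) is the minimal polynomial, and the product x^4(x + 2)^2 is the characteristic polynomial.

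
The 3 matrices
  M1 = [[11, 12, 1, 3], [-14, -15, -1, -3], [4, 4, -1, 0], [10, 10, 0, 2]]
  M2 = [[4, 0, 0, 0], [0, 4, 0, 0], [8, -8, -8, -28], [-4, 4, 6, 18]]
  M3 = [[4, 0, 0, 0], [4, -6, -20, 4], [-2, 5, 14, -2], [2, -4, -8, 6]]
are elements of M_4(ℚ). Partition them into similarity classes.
Characteristic polynomials: χ_{M1} = (x - 2)(x + 1)^2(x + 3), χ_{M2} = (x - 6)(x - 4)^3, χ_{M3} = (x - 6)(x - 4)^3.

{M1}: invariant factors (x - 2)(x + 1)^2(x + 3).

{M2}: invariant factors x - 4, x - 4, (x - 6)(x - 4).

{M3}: invariant factors x - 4, (x - 6)(x - 4)^2.

Matrices are similar if and only if their invariant-factor lists agree; the partition into similarity classes is {M1}, {M2}, {M3}.

3 classes: {M1}, {M2}, {M3}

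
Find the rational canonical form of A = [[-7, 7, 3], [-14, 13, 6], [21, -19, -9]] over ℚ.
R = [[0, 0, 0], [1, 0, -4], [0, 1, -3]]

The invariant factors of A (the non-unit diagonal entries of the Smith normal form of xI - A over ℚ[x]) are x(x^2 + 3x + 4), each dividing the next. The characteristic polynomial is their product, x(x^2 + 3x + 4).

The rational canonical form is the block-diagonal matrix of companion matrices C(f_i):
R = [[0, 0, 0], [1, 0, -4], [0, 1, -3]].

Note the characteristic polynomial does not split into linear factors over ℚ, so A has no Jordan form over ℚ; the rational canonical form exists over any field.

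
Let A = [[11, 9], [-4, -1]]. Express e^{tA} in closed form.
A has Jordan form J = [[5, 1], [0, 5]] with A = PJP^{-1}, so e^{tA} = P e^{tJ} P^{-1}.

For a Jordan block J_k(λ), e^{tJ_k(λ)} = e^{λt} · (I + tN + t^2 N^2/2! + ... + t^{k-1} N^{k-1}/(k-1)!) where N is the nilpotent superdiagonal part.

Assembling the blocks and conjugating back gives the entries of e^{tA} as shown above.

e^{tA} = [[(6*t + 1)*e^{5*t}, 9*t*e^{5*t}], [-4*t*e^{5*t}, (1 - 6*t)*e^{5*t}]]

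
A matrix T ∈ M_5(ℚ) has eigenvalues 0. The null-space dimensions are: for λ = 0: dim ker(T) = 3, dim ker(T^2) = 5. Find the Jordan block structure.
Jordan blocks: (0, 2), (0, 2), (0, 1)

λ = 0: successive nullity increments [3, 2] count blocks of size ≥ k; block sizes are [2, 2, 1].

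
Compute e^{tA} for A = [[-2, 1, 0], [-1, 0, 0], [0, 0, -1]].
A has Jordan form J = [[-1, 1, 0], [0, -1, 0], [0, 0, -1]] with A = PJP^{-1}, so e^{tA} = P e^{tJ} P^{-1}.

For a Jordan block J_k(λ), e^{tJ_k(λ)} = e^{λt} · (I + tN + t^2 N^2/2! + ... + t^{k-1} N^{k-1}/(k-1)!) where N is the nilpotent superdiagonal part.

Assembling the blocks and conjugating back gives the entries of e^{tA} as shown above.

e^{tA} = [[(1 - t)*e^{-t}, t*e^{-t}, 0], [-t*e^{-t}, (t + 1)*e^{-t}, 0], [0, 0, e^{-t}]]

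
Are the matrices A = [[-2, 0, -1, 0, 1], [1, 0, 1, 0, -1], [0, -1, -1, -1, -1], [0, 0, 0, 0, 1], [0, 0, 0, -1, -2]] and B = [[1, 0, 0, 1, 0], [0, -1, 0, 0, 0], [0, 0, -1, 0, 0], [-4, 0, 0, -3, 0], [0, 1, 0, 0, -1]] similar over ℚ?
Both have characteristic polynomial (x + 1)^5, but the minimal polynomial of A is (x + 1)^3 while the minimal polynomial of B is (x + 1)^2. The minimal polynomial is a similarity invariant, so A and B are not similar.

No.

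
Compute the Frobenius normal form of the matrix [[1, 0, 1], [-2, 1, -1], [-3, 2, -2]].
The invariant factors of A (the non-unit diagonal entries of the Smith normal form of xI - A over ℚ[x]) are x^3 + 2x + 1, each dividing the next. The characteristic polynomial is their product, x^3 + 2x + 1.

The rational canonical form is the block-diagonal matrix of companion matrices C(f_i):
R = [[0, 0, -1], [1, 0, -2], [0, 1, 0]].

Note the characteristic polynomial does not split into linear factors over ℚ, so A has no Jordan form over ℚ; the rational canonical form exists over any field.

R = [[0, 0, -1], [1, 0, -2], [0, 1, 0]]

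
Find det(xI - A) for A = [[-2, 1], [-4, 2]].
xI - A = [[x + 2, -1], [4, x - 2]].

Expanding det(xI - A) along the first row:
det(xI - A) = + (x + 2)·det([[x - 2]]) - (-1)·det([[4]]).

Evaluating gives χ_A(x) = x^2.

χ_A(x) = x^2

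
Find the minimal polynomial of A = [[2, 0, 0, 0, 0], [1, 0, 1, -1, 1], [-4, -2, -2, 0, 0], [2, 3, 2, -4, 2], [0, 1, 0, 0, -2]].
m_A(x) = (x - 2)(x + 2)^3

The characteristic polynomial factors as (x - 2)(x + 2)^4. The minimal polynomial is ∏(x - λ)^{k_λ} where k_λ is the size of the largest Jordan block at λ.

For λ = -2: rank(A + 2I) = 3, and the largest Jordan block has size 3 (the smallest k with rank((A + 2I)^k) = rank((A + 2I)^(k+1))).
For λ = 2: rank(A - 2I) = 4, and the largest Jordan block has size 1 (the smallest k with rank((A - 2I)^k) = rank((A - 2I)^(k+1))).

So m_A(x) = (x - 2)(x + 2)^3.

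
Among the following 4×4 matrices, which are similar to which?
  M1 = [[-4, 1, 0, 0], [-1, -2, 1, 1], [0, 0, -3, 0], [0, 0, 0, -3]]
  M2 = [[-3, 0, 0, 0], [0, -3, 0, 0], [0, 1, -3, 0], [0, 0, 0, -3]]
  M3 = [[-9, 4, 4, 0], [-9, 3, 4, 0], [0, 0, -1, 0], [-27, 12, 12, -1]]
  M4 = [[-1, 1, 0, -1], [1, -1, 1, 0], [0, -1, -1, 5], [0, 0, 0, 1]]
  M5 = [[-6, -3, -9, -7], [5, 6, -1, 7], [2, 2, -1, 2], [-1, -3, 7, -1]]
Characteristic polynomials: χ_{M1} = (x + 3)^4, χ_{M2} = (x + 3)^4, χ_{M3} = (x + 1)^2(x + 3)^2, χ_{M4} = (x - 1)(x + 1)^3, χ_{M5} = (x - 1)(x + 1)^3.

{M1}: invariant factors x + 3, (x + 3)^3.

{M2}: invariant factors x + 3, x + 3, (x + 3)^2.

{M3}: invariant factors x + 1, (x + 1)(x + 3)^2.

{M4, M5}: invariant factors (x - 1)(x + 1)^3.

Matrices are similar if and only if their invariant-factor lists agree; the partition into similarity classes is {M1}, {M2}, {M3}, {M4, M5}.

4 classes: {M1}, {M2}, {M3}, {M4, M5}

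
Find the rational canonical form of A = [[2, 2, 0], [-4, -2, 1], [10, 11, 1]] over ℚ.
R = [[0, 0, 2], [1, 0, 7], [0, 1, 1]]

The invariant factors of A (the non-unit diagonal entries of the Smith normal form of xI - A over ℚ[x]) are (x + 2)(x^2 - 3x - 1), each dividing the next. The characteristic polynomial is their product, (x + 2)(x^2 - 3x - 1).

The rational canonical form is the block-diagonal matrix of companion matrices C(f_i):
R = [[0, 0, 2], [1, 0, 7], [0, 1, 1]].

Note the characteristic polynomial does not split into linear factors over ℚ, so A has no Jordan form over ℚ; the rational canonical form exists over any field.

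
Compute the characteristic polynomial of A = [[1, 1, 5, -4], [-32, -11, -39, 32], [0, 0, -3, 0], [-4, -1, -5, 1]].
χ_A(x) = (x + 3)^4

xI - A = [[x - 1, -1, -5, 4], [32, x + 11, 39, -32], [0, 0, x + 3, 0], [4, 1, 5, x - 1]].

Expanding det(xI - A) along the first row:
det(xI - A) = + (x - 1)·det([[x + 11, 39, -32], [0, x + 3, 0], [1, 5, x - 1]]) - (-1)·det([[32, 39, -32], [0, x + 3, 0], [4, 5, x - 1]]) + (-5)·det([[32, x + 11, -32], [0, 0, 0], [4, 1, x - 1]]) - (4)·det([[32, x + 11, 39], [0, 0, x + 3], [4, 1, 5]]).

Evaluating gives χ_A(x) = x^4 + 12x^3 + 54x^2 + 108x + 81 = (x + 3)^4.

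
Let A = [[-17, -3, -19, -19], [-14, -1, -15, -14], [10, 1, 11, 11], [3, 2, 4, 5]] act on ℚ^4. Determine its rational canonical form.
R = [[0, 0, 0, 0], [1, 0, 0, -15], [0, 1, 0, 12], [0, 0, 1, -2]]

The invariant factors of A (the non-unit diagonal entries of the Smith normal form of xI - A over ℚ[x]) are x(x + 5)(x^2 - 3x + 3), each dividing the next. The characteristic polynomial is their product, x(x + 5)(x^2 - 3x + 3).

The rational canonical form is the block-diagonal matrix of companion matrices C(f_i):
R = [[0, 0, 0, 0], [1, 0, 0, -15], [0, 1, 0, 12], [0, 0, 1, -2]].

Note the characteristic polynomial does not split into linear factors over ℚ, so A has no Jordan form over ℚ; the rational canonical form exists over any field.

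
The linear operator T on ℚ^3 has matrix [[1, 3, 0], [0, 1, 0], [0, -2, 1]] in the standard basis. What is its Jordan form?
J = [[1, 1, 0], [0, 1, 0], [0, 0, 1]]

The characteristic polynomial is det(xI - A) = (x - 1)^3, so the eigenvalues are 1 (algebraic multiplicity 3).

For λ = 1: rank(A - I) = 1, rank((A - I)^2) = 0. The eigenspace has dimension 3 - 1 = 2, so there are 2 Jordan blocks; the rank sequence gives block sizes [2, 1].

Assembling the blocks gives the Jordan form J above.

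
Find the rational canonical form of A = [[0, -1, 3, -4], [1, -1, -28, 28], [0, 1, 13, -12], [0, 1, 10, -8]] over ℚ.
The invariant factors of A (the non-unit diagonal entries of the Smith normal form of xI - A over ℚ[x]) are (x^2 - 2x + 4)^2, each dividing the next. The characteristic polynomial is their product, (x^2 - 2x + 4)^2.

The rational canonical form is the block-diagonal matrix of companion matrices C(f_i):
R = [[0, 0, 0, -16], [1, 0, 0, 16], [0, 1, 0, -12], [0, 0, 1, 4]].

Note the characteristic polynomial does not split into linear factors over ℚ, so A has no Jordan form over ℚ; the rational canonical form exists over any field.

R = [[0, 0, 0, -16], [1, 0, 0, 16], [0, 1, 0, -12], [0, 0, 1, 4]]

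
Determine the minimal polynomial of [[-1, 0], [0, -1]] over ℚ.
m_A(x) = x + 1

The characteristic polynomial factors as (x + 1)^2. The minimal polynomial is ∏(x - λ)^{k_λ} where k_λ is the size of the largest Jordan block at λ.

For λ = -1: rank(A + I) = 0, and the largest Jordan block has size 1 (the smallest k with rank((A + I)^k) = rank((A + I)^(k+1))).

So m_A(x) = x + 1.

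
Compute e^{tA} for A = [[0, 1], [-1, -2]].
A has Jordan form J = [[-1, 1], [0, -1]] with A = PJP^{-1}, so e^{tA} = P e^{tJ} P^{-1}.

For a Jordan block J_k(λ), e^{tJ_k(λ)} = e^{λt} · (I + tN + t^2 N^2/2! + ... + t^{k-1} N^{k-1}/(k-1)!) where N is the nilpotent superdiagonal part.

Assembling the blocks and conjugating back gives the entries of e^{tA} as shown above.

e^{tA} = [[(t + 1)*e^{-t}, t*e^{-t}], [-t*e^{-t}, (1 - t)*e^{-t}]]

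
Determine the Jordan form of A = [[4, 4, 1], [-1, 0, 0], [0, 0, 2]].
J = [[2, 1, 0], [0, 2, 1], [0, 0, 2]]

The characteristic polynomial is det(xI - A) = (x - 2)^3, so the eigenvalues are 2 (algebraic multiplicity 3).

For λ = 2: rank(A - 2I) = 2, rank((A - 2I)^2) = 1, rank((A - 2I)^3) = 0. The eigenspace has dimension 3 - 2 = 1, so there is 1 Jordan block; the rank sequence gives block sizes [3].

Assembling the blocks gives the Jordan form J above.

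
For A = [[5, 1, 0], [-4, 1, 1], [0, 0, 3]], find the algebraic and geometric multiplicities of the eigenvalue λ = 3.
algebraic multiplicity 3, geometric multiplicity 1

The characteristic polynomial is (x - 3)^3, so the factor x - 3 appears with exponent 3: the algebraic multiplicity is 3.

rank(A - 3I) = 2, so the eigenspace has dimension 3 - 2 = 1: the geometric multiplicity is 1.

Since 1 < 3, A is not diagonalizable.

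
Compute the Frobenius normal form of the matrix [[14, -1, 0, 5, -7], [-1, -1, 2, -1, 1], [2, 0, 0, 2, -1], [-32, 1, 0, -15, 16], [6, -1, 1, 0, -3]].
R = [[0, 0, 0, 0, 8], [1, 0, 0, 0, 22], [0, 1, 0, 0, 17], [0, 0, 1, 0, -1], [0, 0, 0, 1, -5]]

The invariant factors of A (the non-unit diagonal entries of the Smith normal form of xI - A over ℚ[x]) are (x - 2)(x + 1)^3(x + 4), each dividing the next. The characteristic polynomial is their product, (x - 2)(x + 1)^3(x + 4).

The rational canonical form is the block-diagonal matrix of companion matrices C(f_i):
R = [[0, 0, 0, 0, 8], [1, 0, 0, 0, 22], [0, 1, 0, 0, 17], [0, 0, 1, 0, -1], [0, 0, 0, 1, -5]].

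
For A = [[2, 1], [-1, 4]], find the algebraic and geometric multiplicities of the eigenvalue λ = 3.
The characteristic polynomial is (x - 3)^2, so the factor x - 3 appears with exponent 2: the algebraic multiplicity is 2.

rank(A - 3I) = 1, so the eigenspace has dimension 2 - 1 = 1: the geometric multiplicity is 1.

Since 1 < 2, A is not diagonalizable.

algebraic multiplicity 2, geometric multiplicity 1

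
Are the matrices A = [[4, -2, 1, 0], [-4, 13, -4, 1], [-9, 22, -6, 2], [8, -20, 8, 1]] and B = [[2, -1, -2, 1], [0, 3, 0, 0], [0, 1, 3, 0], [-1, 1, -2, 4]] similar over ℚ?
Two matrices over a field are similar if and only if they have the same invariant factors.

Both A and B have characteristic polynomial (x - 3)^4 and minimal polynomial (x - 3)^2. Computing further, both have invariant factors (x - 3)^2, (x - 3)^2. Hence A and B are similar.

Yes.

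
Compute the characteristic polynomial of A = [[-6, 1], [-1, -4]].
χ_A(x) = (x + 5)^2

xI - A = [[x + 6, -1], [1, x + 4]].

Expanding det(xI - A) along the first row:
det(xI - A) = + (x + 6)·det([[x + 4]]) - (-1)·det([[1]]).

Evaluating gives χ_A(x) = x^2 + 10x + 25 = (x + 5)^2.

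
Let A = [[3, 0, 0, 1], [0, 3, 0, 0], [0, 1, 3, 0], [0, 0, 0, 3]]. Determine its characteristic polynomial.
χ_A(x) = (x - 3)^4

xI - A = [[x - 3, 0, 0, -1], [0, x - 3, 0, 0], [0, -1, x - 3, 0], [0, 0, 0, x - 3]].

Expanding det(xI - A) along the first row:
det(xI - A) = + (x - 3)·det([[x - 3, 0, 0], [-1, x - 3, 0], [0, 0, x - 3]]) - (0)·det([[0, 0, 0], [0, x - 3, 0], [0, 0, x - 3]]) + (0)·det([[0, x - 3, 0], [0, -1, 0], [0, 0, x - 3]]) - (-1)·det([[0, x - 3, 0], [0, -1, x - 3], [0, 0, 0]]).

Evaluating gives χ_A(x) = x^4 - 12x^3 + 54x^2 - 108x + 81 = (x - 3)^4.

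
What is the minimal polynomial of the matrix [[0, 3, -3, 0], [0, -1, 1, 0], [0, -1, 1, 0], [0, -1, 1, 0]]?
The characteristic polynomial factors as x^4. The minimal polynomial is ∏(x - λ)^{k_λ} where k_λ is the size of the largest Jordan block at λ.

For λ = 0: rank(A) = 1, and the largest Jordan block has size 2 (the smallest k with rank(A^k) = rank(A^(k+1))).

So m_A(x) = x^2.

m_A(x) = x^2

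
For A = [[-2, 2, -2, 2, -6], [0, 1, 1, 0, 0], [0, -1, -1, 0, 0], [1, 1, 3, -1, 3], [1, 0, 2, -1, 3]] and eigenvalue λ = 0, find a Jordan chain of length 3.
We seek v_1 ∈ ker(A^3) \ ker(A^2), then set v_{i+1} = A v_i.

One such chain is v_1 = [[0, 1, 0, -1, 0]]^T, v_2 = [[0, 1, -1, 2, 1]]^T, v_3 = [[2, 0, 0, -1, -1]]^T. Check: A v_3 = [[0, 0, 0, 0, 0]]^T = 0.

v_1 = [[0, 1, 0, -1, 0]]^T, v_2 = [[0, 1, -1, 2, 1]]^T, v_3 = [[2, 0, 0, -1, -1]]^T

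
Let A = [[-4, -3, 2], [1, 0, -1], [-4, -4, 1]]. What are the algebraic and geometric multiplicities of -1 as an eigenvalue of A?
algebraic multiplicity 3, geometric multiplicity 1

The characteristic polynomial is (x + 1)^3, so the factor x + 1 appears with exponent 3: the algebraic multiplicity is 3.

rank(A + I) = 2, so the eigenspace has dimension 3 - 2 = 1: the geometric multiplicity is 1.

Since 1 < 3, A is not diagonalizable.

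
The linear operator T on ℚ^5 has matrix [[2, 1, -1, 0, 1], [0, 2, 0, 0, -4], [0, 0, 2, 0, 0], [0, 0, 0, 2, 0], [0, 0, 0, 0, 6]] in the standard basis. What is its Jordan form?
The characteristic polynomial is det(xI - A) = (x - 6)(x - 2)^4, so the eigenvalues are 2 (algebraic multiplicity 4), 6 (algebraic multiplicity 1).

For λ = 2: rank(A - 2I) = 2, rank((A - 2I)^2) = 1. The eigenspace has dimension 5 - 2 = 3, so there are 3 Jordan blocks; the rank sequence gives block sizes [2, 1, 1].

For λ = 6: algebraic multiplicity 1 gives one 1×1 block.

Assembling the blocks gives the Jordan form J above.

J = [[2, 1, 0, 0, 0], [0, 2, 0, 0, 0], [0, 0, 2, 0, 0], [0, 0, 0, 2, 0], [0, 0, 0, 0, 6]]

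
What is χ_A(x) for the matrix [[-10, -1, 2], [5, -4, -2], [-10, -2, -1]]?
xI - A = [[x + 10, 1, -2], [-5, x + 4, 2], [10, 2, x + 1]].

Expanding det(xI - A) along the first row:
det(xI - A) = + (x + 10)·det([[x + 4, 2], [2, x + 1]]) - (1)·det([[-5, 2], [10, x + 1]]) + (-2)·det([[-5, x + 4], [10, 2]]).

Evaluating gives χ_A(x) = x^3 + 15x^2 + 75x + 125 = (x + 5)^3.

χ_A(x) = (x + 5)^3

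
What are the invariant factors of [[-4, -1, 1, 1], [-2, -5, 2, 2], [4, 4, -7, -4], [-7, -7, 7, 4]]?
x + 3, x + 3, (x + 3)^2

The Jordan structure of A has elementary divisors (x + 3)^2, (x + 3), (x + 3). Arranging the block sizes at each eigenvalue in decreasing order and taking row products gives the invariant factors.

Invariant factors (smallest first, each dividing the next): x + 3, x + 3, (x + 3)^2.

Check: the last factor (x + 3)^2 is the minimal polynomial, and the product (x + 3)^4 is the characteristic polynomial.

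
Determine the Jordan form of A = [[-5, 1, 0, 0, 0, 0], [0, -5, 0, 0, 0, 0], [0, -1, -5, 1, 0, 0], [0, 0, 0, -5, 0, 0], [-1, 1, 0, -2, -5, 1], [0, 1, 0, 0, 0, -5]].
J = [[-5, 1, 0, 0, 0, 0], [0, -5, 0, 0, 0, 0], [0, 0, -5, 1, 0, 0], [0, 0, 0, -5, 0, 0], [0, 0, 0, 0, -5, 1], [0, 0, 0, 0, 0, -5]]

The characteristic polynomial is det(xI - A) = (x + 5)^6, so the eigenvalues are -5 (algebraic multiplicity 6).

For λ = -5: rank(A + 5I) = 3, rank((A + 5I)^2) = 0. The eigenspace has dimension 6 - 3 = 3, so there are 3 Jordan blocks; the rank sequence gives block sizes [2, 2, 2].

Assembling the blocks gives the Jordan form J above.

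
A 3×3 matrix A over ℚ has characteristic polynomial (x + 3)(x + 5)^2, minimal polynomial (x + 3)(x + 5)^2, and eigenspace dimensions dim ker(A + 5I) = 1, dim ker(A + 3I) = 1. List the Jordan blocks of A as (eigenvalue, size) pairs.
Jordan blocks: (-5, 2), (-3, 1)

λ = -5: algebraic multiplicity 2 (exponent in χ_A), largest block size 2 (exponent in m_A), 1 block (geometric multiplicity). This forces block sizes [2].
λ = -3: algebraic multiplicity 1 (exponent in χ_A), largest block size 1 (exponent in m_A), 1 block (geometric multiplicity). This forces block sizes [1].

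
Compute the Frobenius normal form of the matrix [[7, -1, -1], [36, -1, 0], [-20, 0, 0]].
The invariant factors of A (the non-unit diagonal entries of the Smith normal form of xI - A over ℚ[x]) are (x - 5)(x^2 - x + 4), each dividing the next. The characteristic polynomial is their product, (x - 5)(x^2 - x + 4).

The rational canonical form is the block-diagonal matrix of companion matrices C(f_i):
R = [[0, 0, 20], [1, 0, -9], [0, 1, 6]].

Note the characteristic polynomial does not split into linear factors over ℚ, so A has no Jordan form over ℚ; the rational canonical form exists over any field.

R = [[0, 0, 20], [1, 0, -9], [0, 1, 6]]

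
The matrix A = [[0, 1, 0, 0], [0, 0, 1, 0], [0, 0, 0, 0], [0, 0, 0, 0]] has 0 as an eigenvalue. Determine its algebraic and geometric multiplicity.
The characteristic polynomial is x^4, so the factor x appears with exponent 4: the algebraic multiplicity is 4.

rank(A) = 2, so the eigenspace has dimension 4 - 2 = 2: the geometric multiplicity is 2.

Since 2 < 4, A is not diagonalizable.

algebraic multiplicity 4, geometric multiplicity 2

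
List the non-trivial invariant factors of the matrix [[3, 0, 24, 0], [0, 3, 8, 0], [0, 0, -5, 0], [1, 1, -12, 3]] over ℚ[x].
The Jordan structure of A has elementary divisors (x + 5), (x - 3)^2, (x - 3). Arranging the block sizes at each eigenvalue in decreasing order and taking row products gives the invariant factors.

Invariant factors (smallest first, each dividing the next): x - 3, (x - 3)^2(x + 5).

Check: the last factor (x - 3)^2(x + 5) is the minimal polynomial, and the product (x - 3)^3(x + 5) is the characteristic polynomial.

x - 3, (x - 3)^2(x + 5)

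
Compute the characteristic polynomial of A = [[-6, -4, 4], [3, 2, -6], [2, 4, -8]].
χ_A(x) = (x + 4)^3

xI - A = [[x + 6, 4, -4], [-3, x - 2, 6], [-2, -4, x + 8]].

Expanding det(xI - A) along the first row:
det(xI - A) = + (x + 6)·det([[x - 2, 6], [-4, x + 8]]) - (4)·det([[-3, 6], [-2, x + 8]]) + (-4)·det([[-3, x - 2], [-2, -4]]).

Evaluating gives χ_A(x) = x^3 + 12x^2 + 48x + 64 = (x + 4)^3.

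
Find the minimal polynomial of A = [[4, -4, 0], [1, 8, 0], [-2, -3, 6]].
The characteristic polynomial factors as (x - 6)^3. The minimal polynomial is ∏(x - λ)^{k_λ} where k_λ is the size of the largest Jordan block at λ.

For λ = 6: rank(A - 6I) = 2, and the largest Jordan block has size 3 (the smallest k with rank((A - 6I)^k) = rank((A - 6I)^(k+1))).

So m_A(x) = (x - 6)^3.

m_A(x) = (x - 6)^3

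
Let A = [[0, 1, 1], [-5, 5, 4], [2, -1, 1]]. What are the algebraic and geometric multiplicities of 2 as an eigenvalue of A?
algebraic multiplicity 3, geometric multiplicity 1

The characteristic polynomial is (x - 2)^3, so the factor x - 2 appears with exponent 3: the algebraic multiplicity is 3.

rank(A - 2I) = 2, so the eigenspace has dimension 3 - 2 = 1: the geometric multiplicity is 1.

Since 1 < 3, A is not diagonalizable.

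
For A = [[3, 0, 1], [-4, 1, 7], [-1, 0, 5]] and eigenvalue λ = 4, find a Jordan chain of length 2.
We seek v_1 ∈ ker((A - 4I)^2) \ ker(A - 4I), then set v_{i+1} = (A - 4I) v_i.

One such chain is v_1 = [[-1, 1, 0]]^T, v_2 = [[1, 1, 1]]^T. Check: (A - 4I) v_2 = [[0, 0, 0]]^T = 0.

v_1 = [[-1, 1, 0]]^T, v_2 = [[1, 1, 1]]^T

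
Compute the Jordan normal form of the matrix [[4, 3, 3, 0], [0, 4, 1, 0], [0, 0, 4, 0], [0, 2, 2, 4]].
J = [[4, 1, 0, 0], [0, 4, 1, 0], [0, 0, 4, 0], [0, 0, 0, 4]]

The characteristic polynomial is det(xI - A) = (x - 4)^4, so the eigenvalues are 4 (algebraic multiplicity 4).

For λ = 4: rank(A - 4I) = 2, rank((A - 4I)^2) = 1, rank((A - 4I)^3) = 0. The eigenspace has dimension 4 - 2 = 2, so there are 2 Jordan blocks; the rank sequence gives block sizes [3, 1].

Assembling the blocks gives the Jordan form J above.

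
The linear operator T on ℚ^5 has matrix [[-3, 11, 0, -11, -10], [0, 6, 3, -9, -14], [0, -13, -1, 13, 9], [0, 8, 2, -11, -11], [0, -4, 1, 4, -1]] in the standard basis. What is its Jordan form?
The characteristic polynomial is det(xI - A) = (x - 2)(x + 3)^4, so the eigenvalues are -3 (algebraic multiplicity 4), 2 (algebraic multiplicity 1).

For λ = -3: rank(A + 3I) = 3, rank((A + 3I)^2) = 2, rank((A + 3I)^3) = 1. The eigenspace has dimension 5 - 3 = 2, so there are 2 Jordan blocks; the rank sequence gives block sizes [3, 1].

For λ = 2: algebraic multiplicity 1 gives one 1×1 block.

Assembling the blocks gives the Jordan form J above.

J = [[-3, 1, 0, 0, 0], [0, -3, 1, 0, 0], [0, 0, -3, 0, 0], [0, 0, 0, -3, 0], [0, 0, 0, 0, 2]]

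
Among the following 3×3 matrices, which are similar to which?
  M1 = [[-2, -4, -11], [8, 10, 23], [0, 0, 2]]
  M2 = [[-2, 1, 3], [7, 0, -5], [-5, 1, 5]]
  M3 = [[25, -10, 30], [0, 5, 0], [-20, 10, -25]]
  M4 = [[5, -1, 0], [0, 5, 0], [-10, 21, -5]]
Characteristic polynomials: χ_{M1} = (x - 6)(x - 2)^2, χ_{M2} = (x - 1)^3, χ_{M3} = (x - 5)^2(x + 5), χ_{M4} = (x - 5)^2(x + 5).

{M1}: invariant factors (x - 6)(x - 2)^2.

{M2}: invariant factors (x - 1)^3.

{M3}: invariant factors x - 5, (x - 5)(x + 5).

{M4}: invariant factors (x - 5)^2(x + 5).

Matrices are similar if and only if their invariant-factor lists agree; the partition into similarity classes is {M1}, {M2}, {M3}, {M4}.

4 classes: {M1}, {M2}, {M3}, {M4}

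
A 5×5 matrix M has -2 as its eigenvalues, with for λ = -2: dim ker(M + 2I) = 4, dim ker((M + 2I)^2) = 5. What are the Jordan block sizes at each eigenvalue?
λ = -2: successive nullity increments [4, 1] count blocks of size ≥ k; block sizes are [2, 1, 1, 1].

Jordan blocks: (-2, 2), (-2, 1), (-2, 1), (-2, 1)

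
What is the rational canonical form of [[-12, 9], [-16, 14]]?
R = [[0, 24], [1, 2]]

The invariant factors of A (the non-unit diagonal entries of the Smith normal form of xI - A over ℚ[x]) are (x - 6)(x + 4), each dividing the next. The characteristic polynomial is their product, (x - 6)(x + 4).

The rational canonical form is the block-diagonal matrix of companion matrices C(f_i):
R = [[0, 24], [1, 2]].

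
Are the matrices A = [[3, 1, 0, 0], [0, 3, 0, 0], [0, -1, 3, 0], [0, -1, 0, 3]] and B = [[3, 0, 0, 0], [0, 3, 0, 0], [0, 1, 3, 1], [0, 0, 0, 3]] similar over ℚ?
Two matrices over a field are similar if and only if they have the same invariant factors.

Both A and B have characteristic polynomial (x - 3)^4 and minimal polynomial (x - 3)^2. Computing further, both have invariant factors x - 3, x - 3, (x - 3)^2. Hence A and B are similar.

Yes.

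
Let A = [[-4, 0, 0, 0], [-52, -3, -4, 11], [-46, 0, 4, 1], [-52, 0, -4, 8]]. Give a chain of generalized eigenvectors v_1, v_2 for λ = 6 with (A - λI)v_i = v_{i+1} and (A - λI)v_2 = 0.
v_1 = [[0, -3, -2, -3]]^T, v_2 = [[0, 2, 1, 2]]^T

We seek v_1 ∈ ker((A - 6I)^2) \ ker(A - 6I), then set v_{i+1} = (A - 6I) v_i.

One such chain is v_1 = [[0, -3, -2, -3]]^T, v_2 = [[0, 2, 1, 2]]^T. Check: (A - 6I) v_2 = [[0, 0, 0, 0]]^T = 0.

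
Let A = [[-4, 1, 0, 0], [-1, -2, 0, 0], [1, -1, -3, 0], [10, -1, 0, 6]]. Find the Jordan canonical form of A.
J = [[-3, 1, 0, 0], [0, -3, 0, 0], [0, 0, -3, 0], [0, 0, 0, 6]]

The characteristic polynomial is det(xI - A) = (x - 6)(x + 3)^3, so the eigenvalues are -3 (algebraic multiplicity 3), 6 (algebraic multiplicity 1).

For λ = -3: rank(A + 3I) = 2, rank((A + 3I)^2) = 1. The eigenspace has dimension 4 - 2 = 2, so there are 2 Jordan blocks; the rank sequence gives block sizes [2, 1].

For λ = 6: algebraic multiplicity 1 gives one 1×1 block.

Assembling the blocks gives the Jordan form J above.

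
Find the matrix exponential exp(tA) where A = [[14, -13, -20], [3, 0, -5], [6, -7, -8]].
A has Jordan form J = [[2, 1, 0], [0, 2, 1], [0, 0, 2]] with A = PJP^{-1}, so e^{tA} = P e^{tJ} P^{-1}.

For a Jordan block J_k(λ), e^{tJ_k(λ)} = e^{λt} · (I + tN + t^2 N^2/2! + ... + t^{k-1} N^{k-1}/(k-1)!) where N is the nilpotent superdiagonal part.

Assembling the blocks and conjugating back gives the entries of e^{tA} as shown above.

e^{tA} = [[(-15*t^2 + 24*t + 2)*e^{2*t}/2, t*(5*t - 13)*e^{2*t}, 5*t*(5*t - 8)*e^{2*t}/2], [3*t*e^{2*t}, (1 - 2*t)*e^{2*t}, -5*t*e^{2*t}], [3*t*(4 - 3*t)*e^{2*t}/2, t*(3*t - 7)*e^{2*t}, (15*t^2 - 20*t + 2)*e^{2*t}/2]]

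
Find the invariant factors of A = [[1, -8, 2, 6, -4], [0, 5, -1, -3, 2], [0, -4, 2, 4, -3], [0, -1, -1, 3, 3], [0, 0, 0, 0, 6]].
The Jordan structure of A has elementary divisors (x - 1), (x - 2)^2, (x - 6)^2. Arranging the block sizes at each eigenvalue in decreasing order and taking row products gives the invariant factors.

Invariant factors (smallest first, each dividing the next): (x - 6)^2(x - 2)^2(x - 1).

Check: the last factor (x - 6)^2(x - 2)^2(x - 1) is the minimal polynomial, and the product (x - 6)^2(x - 2)^2(x - 1) is the characteristic polynomial.

(x - 6)^2(x - 2)^2(x - 1)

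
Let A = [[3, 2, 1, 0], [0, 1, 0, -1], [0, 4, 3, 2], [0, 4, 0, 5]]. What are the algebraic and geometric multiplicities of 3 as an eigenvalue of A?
The characteristic polynomial is (x - 3)^4, so the factor x - 3 appears with exponent 4: the algebraic multiplicity is 4.

rank(A - 3I) = 2, so the eigenspace has dimension 4 - 2 = 2: the geometric multiplicity is 2.

Since 2 < 4, A is not diagonalizable.

algebraic multiplicity 4, geometric multiplicity 2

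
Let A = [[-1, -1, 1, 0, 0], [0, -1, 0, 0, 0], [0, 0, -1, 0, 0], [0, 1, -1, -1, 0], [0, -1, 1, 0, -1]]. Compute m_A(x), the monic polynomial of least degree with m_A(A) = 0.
The characteristic polynomial factors as (x + 1)^5. The minimal polynomial is ∏(x - λ)^{k_λ} where k_λ is the size of the largest Jordan block at λ.

For λ = -1: rank(A + I) = 1, and the largest Jordan block has size 2 (the smallest k with rank((A + I)^k) = rank((A + I)^(k+1))).

So m_A(x) = (x + 1)^2.

m_A(x) = (x + 1)^2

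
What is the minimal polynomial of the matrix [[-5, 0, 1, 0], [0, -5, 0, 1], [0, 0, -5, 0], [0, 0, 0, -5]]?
The characteristic polynomial factors as (x + 5)^4. The minimal polynomial is ∏(x - λ)^{k_λ} where k_λ is the size of the largest Jordan block at λ.

For λ = -5: rank(A + 5I) = 2, and the largest Jordan block has size 2 (the smallest k with rank((A + 5I)^k) = rank((A + 5I)^(k+1))).

So m_A(x) = (x + 5)^2.

m_A(x) = (x + 5)^2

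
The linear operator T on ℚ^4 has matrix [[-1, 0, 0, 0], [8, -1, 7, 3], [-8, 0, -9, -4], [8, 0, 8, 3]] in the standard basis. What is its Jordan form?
J = [[-5, 0, 0, 0], [0, -1, 1, 0], [0, 0, -1, 0], [0, 0, 0, -1]]

The characteristic polynomial is det(xI - A) = (x + 1)^3(x + 5), so the eigenvalues are -5 (algebraic multiplicity 1), -1 (algebraic multiplicity 3).

For λ = -5: algebraic multiplicity 1 gives one 1×1 block.

For λ = -1: rank(A + I) = 2, rank((A + I)^2) = 1. The eigenspace has dimension 4 - 2 = 2, so there are 2 Jordan blocks; the rank sequence gives block sizes [2, 1].

Assembling the blocks gives the Jordan form J above.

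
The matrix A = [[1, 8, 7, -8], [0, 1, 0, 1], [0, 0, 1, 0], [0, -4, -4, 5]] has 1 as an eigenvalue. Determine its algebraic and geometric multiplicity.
algebraic multiplicity 2, geometric multiplicity 1

The characteristic polynomial is (x - 3)^2(x - 1)^2, so the factor x - 1 appears with exponent 2: the algebraic multiplicity is 2.

rank(A - I) = 3, so the eigenspace has dimension 4 - 3 = 1: the geometric multiplicity is 1.

Since 1 < 2, A is not diagonalizable.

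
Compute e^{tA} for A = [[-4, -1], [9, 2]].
e^{tA} = [[(1 - 3*t)*e^{-t}, -t*e^{-t}], [9*t*e^{-t}, (3*t + 1)*e^{-t}]]

A has Jordan form J = [[-1, 1], [0, -1]] with A = PJP^{-1}, so e^{tA} = P e^{tJ} P^{-1}.

For a Jordan block J_k(λ), e^{tJ_k(λ)} = e^{λt} · (I + tN + t^2 N^2/2! + ... + t^{k-1} N^{k-1}/(k-1)!) where N is the nilpotent superdiagonal part.

Assembling the blocks and conjugating back gives the entries of e^{tA} as shown above.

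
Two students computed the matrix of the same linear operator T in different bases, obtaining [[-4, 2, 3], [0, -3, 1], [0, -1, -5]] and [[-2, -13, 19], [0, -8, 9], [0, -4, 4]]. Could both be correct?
trace(A) = -12 but trace(B) = -6. The trace is a similarity invariant, so A and B are not similar.

No.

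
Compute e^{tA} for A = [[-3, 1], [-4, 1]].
e^{tA} = [[(1 - 2*t)*e^{-t}, t*e^{-t}], [-4*t*e^{-t}, (2*t + 1)*e^{-t}]]

A has Jordan form J = [[-1, 1], [0, -1]] with A = PJP^{-1}, so e^{tA} = P e^{tJ} P^{-1}.

For a Jordan block J_k(λ), e^{tJ_k(λ)} = e^{λt} · (I + tN + t^2 N^2/2! + ... + t^{k-1} N^{k-1}/(k-1)!) where N is the nilpotent superdiagonal part.

Assembling the blocks and conjugating back gives the entries of e^{tA} as shown above.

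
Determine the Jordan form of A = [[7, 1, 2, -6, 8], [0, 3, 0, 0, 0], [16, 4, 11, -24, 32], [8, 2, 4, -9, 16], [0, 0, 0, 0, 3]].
J = [[3, 1, 0, 0, 0], [0, 3, 0, 0, 0], [0, 0, 3, 0, 0], [0, 0, 0, 3, 0], [0, 0, 0, 0, 3]]

The characteristic polynomial is det(xI - A) = (x - 3)^5, so the eigenvalues are 3 (algebraic multiplicity 5).

For λ = 3: rank(A - 3I) = 1, rank((A - 3I)^2) = 0. The eigenspace has dimension 5 - 1 = 4, so there are 4 Jordan blocks; the rank sequence gives block sizes [2, 1, 1, 1].

Assembling the blocks gives the Jordan form J above.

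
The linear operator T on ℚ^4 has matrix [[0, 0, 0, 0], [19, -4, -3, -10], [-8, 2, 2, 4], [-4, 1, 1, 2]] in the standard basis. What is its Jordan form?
J = [[0, 1, 0, 0], [0, 0, 1, 0], [0, 0, 0, 0], [0, 0, 0, 0]]

The characteristic polynomial is det(xI - A) = x^4, so the eigenvalues are 0 (algebraic multiplicity 4).

For λ = 0: rank(A) = 2, rank(A^2) = 1, rank(A^3) = 0. The eigenspace has dimension 4 - 2 = 2, so there are 2 Jordan blocks; the rank sequence gives block sizes [3, 1].

Assembling the blocks gives the Jordan form J above.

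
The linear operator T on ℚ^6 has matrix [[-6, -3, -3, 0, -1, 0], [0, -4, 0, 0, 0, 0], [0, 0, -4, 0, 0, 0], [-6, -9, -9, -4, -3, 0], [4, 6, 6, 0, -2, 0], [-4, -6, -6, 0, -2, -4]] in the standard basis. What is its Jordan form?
J = [[-4, 1, 0, 0, 0, 0], [0, -4, 0, 0, 0, 0], [0, 0, -4, 0, 0, 0], [0, 0, 0, -4, 0, 0], [0, 0, 0, 0, -4, 0], [0, 0, 0, 0, 0, -4]]

The characteristic polynomial is det(xI - A) = (x + 4)^6, so the eigenvalues are -4 (algebraic multiplicity 6).

For λ = -4: rank(A + 4I) = 1, rank((A + 4I)^2) = 0. The eigenspace has dimension 6 - 1 = 5, so there are 5 Jordan blocks; the rank sequence gives block sizes [2, 1, 1, 1, 1].

Assembling the blocks gives the Jordan form J above.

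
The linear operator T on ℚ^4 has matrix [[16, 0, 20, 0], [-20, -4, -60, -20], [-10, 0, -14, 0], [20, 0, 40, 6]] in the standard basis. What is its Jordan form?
J = [[-4, 0, 0, 0], [0, -4, 0, 0], [0, 0, 6, 0], [0, 0, 0, 6]]

The characteristic polynomial is det(xI - A) = (x - 6)^2(x + 4)^2, so the eigenvalues are -4 (algebraic multiplicity 2), 6 (algebraic multiplicity 2).

For λ = -4: rank(A + 4I) = 2. The eigenspace has dimension 4 - 2 = 2, so there are 2 Jordan blocks; the rank sequence gives block sizes [1, 1].

For λ = 6: rank(A - 6I) = 2. The eigenspace has dimension 4 - 2 = 2, so there are 2 Jordan blocks; the rank sequence gives block sizes [1, 1].

Assembling the blocks gives the Jordan form J above.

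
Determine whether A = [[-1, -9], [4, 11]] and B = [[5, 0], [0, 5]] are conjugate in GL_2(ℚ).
No.

Both have characteristic polynomial (x - 5)^2, but the minimal polynomial of A is (x - 5)^2 while the minimal polynomial of B is x - 5. The minimal polynomial is a similarity invariant, so A and B are not similar.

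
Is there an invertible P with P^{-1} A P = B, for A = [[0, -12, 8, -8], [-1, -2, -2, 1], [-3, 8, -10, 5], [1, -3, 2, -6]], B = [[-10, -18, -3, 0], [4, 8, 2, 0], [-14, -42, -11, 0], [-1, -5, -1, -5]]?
Both have characteristic polynomial (x + 4)^2(x + 5)^2, but the minimal polynomial of A is (x + 4)(x + 5)^2 while the minimal polynomial of B is (x + 4)(x + 5). The minimal polynomial is a similarity invariant, so A and B are not similar.

No.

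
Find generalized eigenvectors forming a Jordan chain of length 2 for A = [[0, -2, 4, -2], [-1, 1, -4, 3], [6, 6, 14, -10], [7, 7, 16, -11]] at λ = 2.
We seek v_1 ∈ ker((A - 2I)^2) \ ker(A - 2I), then set v_{i+1} = (A - 2I) v_i.

One such chain is v_1 = [[1, -1, 1, 1]]^T, v_2 = [[2, -1, 2, 3]]^T. Check: (A - 2I) v_2 = [[0, 0, 0, 0]]^T = 0.

v_1 = [[1, -1, 1, 1]]^T, v_2 = [[2, -1, 2, 3]]^T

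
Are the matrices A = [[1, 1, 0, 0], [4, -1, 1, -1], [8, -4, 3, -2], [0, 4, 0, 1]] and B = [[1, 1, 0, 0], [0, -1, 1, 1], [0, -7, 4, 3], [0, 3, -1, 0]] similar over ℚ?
Two matrices over a field are similar if and only if they have the same invariant factors.

Both A and B have characteristic polynomial (x - 1)^4 and minimal polynomial (x - 1)^3. Computing further, both have invariant factors x - 1, (x - 1)^3. Hence A and B are similar.

Yes.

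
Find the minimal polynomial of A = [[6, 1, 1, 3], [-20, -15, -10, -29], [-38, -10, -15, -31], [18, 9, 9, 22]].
m_A(x) = (x - 4)^2(x + 5)^2

The characteristic polynomial factors as (x - 4)^2(x + 5)^2. The minimal polynomial is ∏(x - λ)^{k_λ} where k_λ is the size of the largest Jordan block at λ.

For λ = -5: rank(A + 5I) = 3, and the largest Jordan block has size 2 (the smallest k with rank((A + 5I)^k) = rank((A + 5I)^(k+1))).
For λ = 4: rank(A - 4I) = 3, and the largest Jordan block has size 2 (the smallest k with rank((A - 4I)^k) = rank((A - 4I)^(k+1))).

So m_A(x) = (x - 4)^2(x + 5)^2.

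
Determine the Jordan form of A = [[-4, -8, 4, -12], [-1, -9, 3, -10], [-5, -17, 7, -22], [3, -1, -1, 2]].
J = [[-4, 0, 0, 0], [0, 0, 1, 0], [0, 0, 0, 0], [0, 0, 0, 0]]

The characteristic polynomial is det(xI - A) = x^3(x + 4), so the eigenvalues are -4 (algebraic multiplicity 1), 0 (algebraic multiplicity 3).

For λ = -4: algebraic multiplicity 1 gives one 1×1 block.

For λ = 0: rank(A) = 2, rank(A^2) = 1. The eigenspace has dimension 4 - 2 = 2, so there are 2 Jordan blocks; the rank sequence gives block sizes [2, 1].

Assembling the blocks gives the Jordan form J above.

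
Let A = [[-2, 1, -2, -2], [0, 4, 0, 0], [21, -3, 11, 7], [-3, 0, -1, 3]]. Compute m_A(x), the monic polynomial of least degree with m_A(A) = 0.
m_A(x) = (x - 4)^2

The characteristic polynomial factors as (x - 4)^4. The minimal polynomial is ∏(x - λ)^{k_λ} where k_λ is the size of the largest Jordan block at λ.

For λ = 4: rank(A - 4I) = 2, and the largest Jordan block has size 2 (the smallest k with rank((A - 4I)^k) = rank((A - 4I)^(k+1))).

So m_A(x) = (x - 4)^2.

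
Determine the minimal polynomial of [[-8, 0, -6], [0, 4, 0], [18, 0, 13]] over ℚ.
m_A(x) = (x - 4)(x - 1)

The characteristic polynomial factors as (x - 4)^2(x - 1). The minimal polynomial is ∏(x - λ)^{k_λ} where k_λ is the size of the largest Jordan block at λ.

For λ = 1: rank(A - I) = 2, and the largest Jordan block has size 1 (the smallest k with rank((A - I)^k) = rank((A - I)^(k+1))).
For λ = 4: rank(A - 4I) = 1, and the largest Jordan block has size 1 (the smallest k with rank((A - 4I)^k) = rank((A - 4I)^(k+1))).

So m_A(x) = (x - 4)(x - 1).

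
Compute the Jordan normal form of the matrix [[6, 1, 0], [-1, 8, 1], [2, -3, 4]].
J = [[6, 1, 0], [0, 6, 1], [0, 0, 6]]

The characteristic polynomial is det(xI - A) = (x - 6)^3, so the eigenvalues are 6 (algebraic multiplicity 3).

For λ = 6: rank(A - 6I) = 2, rank((A - 6I)^2) = 1, rank((A - 6I)^3) = 0. The eigenspace has dimension 3 - 2 = 1, so there is 1 Jordan block; the rank sequence gives block sizes [3].

Assembling the blocks gives the Jordan form J above.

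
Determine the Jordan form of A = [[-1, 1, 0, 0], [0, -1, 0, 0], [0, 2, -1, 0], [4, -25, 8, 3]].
The characteristic polynomial is det(xI - A) = (x - 3)(x + 1)^3, so the eigenvalues are -1 (algebraic multiplicity 3), 3 (algebraic multiplicity 1).

For λ = -1: rank(A + I) = 2, rank((A + I)^2) = 1. The eigenspace has dimension 4 - 2 = 2, so there are 2 Jordan blocks; the rank sequence gives block sizes [2, 1].

For λ = 3: algebraic multiplicity 1 gives one 1×1 block.

Assembling the blocks gives the Jordan form J above.

J = [[-1, 1, 0, 0], [0, -1, 0, 0], [0, 0, -1, 0], [0, 0, 0, 3]]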